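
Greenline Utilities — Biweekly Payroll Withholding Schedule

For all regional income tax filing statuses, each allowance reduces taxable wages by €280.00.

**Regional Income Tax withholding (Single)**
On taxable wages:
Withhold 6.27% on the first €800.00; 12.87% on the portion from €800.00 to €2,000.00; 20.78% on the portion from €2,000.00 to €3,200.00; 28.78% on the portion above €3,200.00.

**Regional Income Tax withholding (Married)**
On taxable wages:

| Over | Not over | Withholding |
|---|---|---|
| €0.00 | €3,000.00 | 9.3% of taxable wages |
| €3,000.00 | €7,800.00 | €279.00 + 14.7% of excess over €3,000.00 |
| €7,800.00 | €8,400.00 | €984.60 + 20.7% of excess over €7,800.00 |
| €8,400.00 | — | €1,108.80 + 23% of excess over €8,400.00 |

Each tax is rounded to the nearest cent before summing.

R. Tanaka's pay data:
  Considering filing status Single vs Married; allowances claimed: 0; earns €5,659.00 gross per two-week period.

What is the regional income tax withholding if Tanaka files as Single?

Regional Income Tax (Single): taxable = €5,659.00
  €453.96 + 28.78% × (€5,659.00 − €3,200.00) = €453.96 + 28.78% × €2,459.00 = €1,161.66

€1,161.66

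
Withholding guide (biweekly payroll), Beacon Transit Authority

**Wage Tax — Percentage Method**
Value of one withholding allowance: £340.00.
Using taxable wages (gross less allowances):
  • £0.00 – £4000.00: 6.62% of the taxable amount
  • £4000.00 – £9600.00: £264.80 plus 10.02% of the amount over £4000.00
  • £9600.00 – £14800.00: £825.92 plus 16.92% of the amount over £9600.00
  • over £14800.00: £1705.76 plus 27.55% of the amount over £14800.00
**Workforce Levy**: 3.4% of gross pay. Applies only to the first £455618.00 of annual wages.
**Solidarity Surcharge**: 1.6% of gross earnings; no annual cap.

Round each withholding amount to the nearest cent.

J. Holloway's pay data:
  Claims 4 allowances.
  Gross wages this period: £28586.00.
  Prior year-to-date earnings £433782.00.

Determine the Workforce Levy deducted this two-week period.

£742.42

Workforce Levy: cap £455618.00 − YTD £433782.00 = £21836.00 subject; 3.4% × £21836.00 = £742.42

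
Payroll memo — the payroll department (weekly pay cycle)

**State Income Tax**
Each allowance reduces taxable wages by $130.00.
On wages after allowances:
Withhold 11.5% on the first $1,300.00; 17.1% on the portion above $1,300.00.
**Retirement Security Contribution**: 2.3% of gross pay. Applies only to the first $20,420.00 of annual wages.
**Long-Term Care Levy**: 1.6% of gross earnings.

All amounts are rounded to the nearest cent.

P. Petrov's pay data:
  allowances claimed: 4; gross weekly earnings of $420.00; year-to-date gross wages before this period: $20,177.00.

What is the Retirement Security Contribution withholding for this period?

Retirement Security Contribution: cap $20,420.00 − YTD $20,177.00 = $243.00 subject; 2.3% × $243.00 = $5.59

$5.59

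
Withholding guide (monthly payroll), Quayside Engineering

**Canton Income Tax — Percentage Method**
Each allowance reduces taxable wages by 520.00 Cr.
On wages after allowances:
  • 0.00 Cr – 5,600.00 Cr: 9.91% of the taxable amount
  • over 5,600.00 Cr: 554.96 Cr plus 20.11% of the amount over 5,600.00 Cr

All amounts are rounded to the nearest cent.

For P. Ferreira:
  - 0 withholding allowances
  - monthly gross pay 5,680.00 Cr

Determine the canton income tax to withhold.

571.05 Cr

Canton Income Tax: taxable = 5,680.00 Cr
  554.96 Cr + 20.11% × (5,680.00 Cr − 5,600.00 Cr) = 554.96 Cr + 20.11% × 80.00 Cr = 571.05 Cr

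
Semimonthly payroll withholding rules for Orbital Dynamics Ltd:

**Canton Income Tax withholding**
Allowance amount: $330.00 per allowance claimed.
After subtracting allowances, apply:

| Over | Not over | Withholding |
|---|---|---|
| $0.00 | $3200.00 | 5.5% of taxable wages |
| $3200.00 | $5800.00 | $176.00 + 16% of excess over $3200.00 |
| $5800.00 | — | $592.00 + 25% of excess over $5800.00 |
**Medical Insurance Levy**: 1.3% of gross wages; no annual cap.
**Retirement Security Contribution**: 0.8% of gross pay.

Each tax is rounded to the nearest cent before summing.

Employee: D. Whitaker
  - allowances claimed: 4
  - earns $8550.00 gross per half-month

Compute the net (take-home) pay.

$7420.95

Canton Income Tax: taxable = $8550.00 − 4×$330.00 = $7230.00
  $592.00 + 25% × ($7230.00 − $5800.00) = $592.00 + 25% × $1430.00 = $949.50
Medical Insurance Levy: 1.3% × $8550.00 = $111.15
Retirement Security Contribution: 0.8% × $8550.00 = $68.40
Total withheld: $949.50 + $111.15 + $68.40 = $1129.05
Net pay: $8550.00 − $1129.05 = $7420.95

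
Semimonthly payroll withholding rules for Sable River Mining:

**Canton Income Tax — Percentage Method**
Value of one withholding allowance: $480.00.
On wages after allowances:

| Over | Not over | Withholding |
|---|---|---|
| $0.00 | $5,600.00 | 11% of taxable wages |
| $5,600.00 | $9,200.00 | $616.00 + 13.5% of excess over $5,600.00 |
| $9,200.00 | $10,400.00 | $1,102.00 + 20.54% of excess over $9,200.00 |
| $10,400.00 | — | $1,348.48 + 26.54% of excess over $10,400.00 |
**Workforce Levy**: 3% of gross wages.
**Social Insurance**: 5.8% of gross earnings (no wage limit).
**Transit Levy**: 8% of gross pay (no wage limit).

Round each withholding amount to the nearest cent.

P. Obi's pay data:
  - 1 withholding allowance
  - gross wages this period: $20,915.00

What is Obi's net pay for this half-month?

$13,389.51

Canton Income Tax: taxable = $20,915.00 − 1×$480.00 = $20,435.00
  $1,348.48 + 26.54% × ($20,435.00 − $10,400.00) = $1,348.48 + 26.54% × $10,035.00 = $4,011.77
Workforce Levy: 3% × $20,915.00 = $627.45
Social Insurance: 5.8% × $20,915.00 = $1,213.07
Transit Levy: 8% × $20,915.00 = $1,673.20
Total withheld: $4,011.77 + $627.45 + $1,213.07 + $1,673.20 = $7,525.49
Net pay: $20,915.00 − $7,525.49 = $13,389.51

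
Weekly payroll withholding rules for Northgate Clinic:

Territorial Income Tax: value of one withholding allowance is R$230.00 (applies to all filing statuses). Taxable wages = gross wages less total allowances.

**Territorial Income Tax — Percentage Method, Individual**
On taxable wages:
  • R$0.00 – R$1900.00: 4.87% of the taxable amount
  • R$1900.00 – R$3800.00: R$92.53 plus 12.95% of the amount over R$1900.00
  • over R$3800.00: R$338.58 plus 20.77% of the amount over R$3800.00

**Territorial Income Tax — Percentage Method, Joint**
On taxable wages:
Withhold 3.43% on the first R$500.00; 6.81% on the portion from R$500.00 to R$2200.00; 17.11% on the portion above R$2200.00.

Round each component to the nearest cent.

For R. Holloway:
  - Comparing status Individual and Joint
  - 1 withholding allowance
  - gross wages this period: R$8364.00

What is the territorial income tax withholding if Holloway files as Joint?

R$1148.23

Territorial Income Tax (Joint): taxable = R$8364.00 − 1×R$230.00 = R$8134.00
  R$132.92 + 17.11% × (R$8134.00 − R$2200.00) = R$132.92 + 17.11% × R$5934.00 = R$1148.23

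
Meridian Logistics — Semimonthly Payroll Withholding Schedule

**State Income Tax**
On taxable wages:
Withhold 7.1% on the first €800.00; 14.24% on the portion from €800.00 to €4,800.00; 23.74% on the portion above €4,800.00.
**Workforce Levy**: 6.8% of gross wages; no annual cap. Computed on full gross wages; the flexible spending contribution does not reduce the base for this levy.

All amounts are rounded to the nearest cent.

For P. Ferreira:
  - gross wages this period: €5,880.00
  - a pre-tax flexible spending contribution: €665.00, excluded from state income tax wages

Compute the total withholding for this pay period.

€1,124.76

State Income Tax: taxable = €5,880.00 − €665.00 = €5,215.00
  €626.40 + 23.74% × (€5,215.00 − €4,800.00) = €626.40 + 23.74% × €415.00 = €724.92
Workforce Levy: 6.8% × €5,880.00 = €399.84
Total: €724.92 + €399.84 = €1,124.76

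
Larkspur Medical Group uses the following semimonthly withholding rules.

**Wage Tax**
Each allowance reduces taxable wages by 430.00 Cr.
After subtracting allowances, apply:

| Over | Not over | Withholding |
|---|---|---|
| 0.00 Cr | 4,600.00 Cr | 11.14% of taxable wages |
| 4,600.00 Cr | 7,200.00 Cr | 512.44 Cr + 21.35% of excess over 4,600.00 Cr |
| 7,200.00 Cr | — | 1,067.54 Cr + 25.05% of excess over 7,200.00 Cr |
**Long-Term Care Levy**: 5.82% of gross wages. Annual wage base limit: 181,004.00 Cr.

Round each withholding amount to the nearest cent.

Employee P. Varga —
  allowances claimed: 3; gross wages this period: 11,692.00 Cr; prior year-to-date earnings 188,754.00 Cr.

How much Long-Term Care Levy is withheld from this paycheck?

Long-Term Care Levy: YTD 188,754.00 Cr ≥ cap 181,004.00 Cr → 0.00 Cr

0.00 Cr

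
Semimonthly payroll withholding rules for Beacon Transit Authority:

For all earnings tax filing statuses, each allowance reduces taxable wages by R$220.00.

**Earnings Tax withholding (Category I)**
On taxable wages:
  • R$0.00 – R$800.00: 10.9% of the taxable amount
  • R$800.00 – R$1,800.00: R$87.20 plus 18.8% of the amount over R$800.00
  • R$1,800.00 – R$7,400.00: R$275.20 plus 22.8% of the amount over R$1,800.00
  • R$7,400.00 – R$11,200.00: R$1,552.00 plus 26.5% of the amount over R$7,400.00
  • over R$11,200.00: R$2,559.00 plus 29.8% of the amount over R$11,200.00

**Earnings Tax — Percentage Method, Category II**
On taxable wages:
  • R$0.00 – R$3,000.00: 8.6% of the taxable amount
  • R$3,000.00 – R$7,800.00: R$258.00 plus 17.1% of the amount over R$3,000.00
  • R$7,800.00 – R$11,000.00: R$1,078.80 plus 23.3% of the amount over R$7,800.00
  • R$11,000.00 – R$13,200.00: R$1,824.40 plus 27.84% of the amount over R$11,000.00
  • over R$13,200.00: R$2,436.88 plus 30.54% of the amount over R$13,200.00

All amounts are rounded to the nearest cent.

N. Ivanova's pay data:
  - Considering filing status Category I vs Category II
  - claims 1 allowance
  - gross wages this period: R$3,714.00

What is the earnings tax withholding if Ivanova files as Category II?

Earnings Tax (Category II): taxable = R$3,714.00 − 1×R$220.00 = R$3,494.00
  R$258.00 + 17.1% × (R$3,494.00 − R$3,000.00) = R$258.00 + 17.1% × R$494.00 = R$342.47

R$342.47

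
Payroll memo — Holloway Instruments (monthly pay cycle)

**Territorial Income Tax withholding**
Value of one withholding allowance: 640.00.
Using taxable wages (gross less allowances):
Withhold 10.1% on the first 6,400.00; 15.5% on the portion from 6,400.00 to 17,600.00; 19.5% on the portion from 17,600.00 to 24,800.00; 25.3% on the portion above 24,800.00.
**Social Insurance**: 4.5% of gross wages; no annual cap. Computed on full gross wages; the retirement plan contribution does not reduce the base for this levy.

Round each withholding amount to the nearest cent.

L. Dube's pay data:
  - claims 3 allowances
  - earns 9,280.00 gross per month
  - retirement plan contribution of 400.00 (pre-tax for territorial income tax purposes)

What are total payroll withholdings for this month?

1,150.80

Territorial Income Tax: taxable = 9,280.00 − 400.00 − 3×640.00 = 6,960.00
  646.40 + 15.5% × (6,960.00 − 6,400.00) = 646.40 + 15.5% × 560.00 = 733.20
Social Insurance: 4.5% × 9,280.00 = 417.60
Total: 733.20 + 417.60 = 1,150.80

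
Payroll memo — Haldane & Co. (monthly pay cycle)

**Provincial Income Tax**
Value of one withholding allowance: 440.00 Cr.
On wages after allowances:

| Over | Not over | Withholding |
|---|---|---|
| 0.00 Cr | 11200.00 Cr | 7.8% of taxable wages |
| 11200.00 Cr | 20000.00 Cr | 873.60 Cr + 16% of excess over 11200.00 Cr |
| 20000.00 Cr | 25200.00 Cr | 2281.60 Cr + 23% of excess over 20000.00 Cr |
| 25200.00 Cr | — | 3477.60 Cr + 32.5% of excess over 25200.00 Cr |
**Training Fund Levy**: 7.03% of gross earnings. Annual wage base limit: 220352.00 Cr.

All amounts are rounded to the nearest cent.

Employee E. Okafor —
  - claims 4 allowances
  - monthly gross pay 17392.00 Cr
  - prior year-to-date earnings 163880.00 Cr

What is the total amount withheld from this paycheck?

Provincial Income Tax: taxable = 17392.00 Cr − 4×440.00 Cr = 15632.00 Cr
  873.60 Cr + 16% × (15632.00 Cr − 11200.00 Cr) = 873.60 Cr + 16% × 4432.00 Cr = 1582.72 Cr
Training Fund Levy: 7.03% × 17392.00 Cr = 1222.66 Cr
Total: 1582.72 Cr + 1222.66 Cr = 2805.38 Cr

2805.38 Cr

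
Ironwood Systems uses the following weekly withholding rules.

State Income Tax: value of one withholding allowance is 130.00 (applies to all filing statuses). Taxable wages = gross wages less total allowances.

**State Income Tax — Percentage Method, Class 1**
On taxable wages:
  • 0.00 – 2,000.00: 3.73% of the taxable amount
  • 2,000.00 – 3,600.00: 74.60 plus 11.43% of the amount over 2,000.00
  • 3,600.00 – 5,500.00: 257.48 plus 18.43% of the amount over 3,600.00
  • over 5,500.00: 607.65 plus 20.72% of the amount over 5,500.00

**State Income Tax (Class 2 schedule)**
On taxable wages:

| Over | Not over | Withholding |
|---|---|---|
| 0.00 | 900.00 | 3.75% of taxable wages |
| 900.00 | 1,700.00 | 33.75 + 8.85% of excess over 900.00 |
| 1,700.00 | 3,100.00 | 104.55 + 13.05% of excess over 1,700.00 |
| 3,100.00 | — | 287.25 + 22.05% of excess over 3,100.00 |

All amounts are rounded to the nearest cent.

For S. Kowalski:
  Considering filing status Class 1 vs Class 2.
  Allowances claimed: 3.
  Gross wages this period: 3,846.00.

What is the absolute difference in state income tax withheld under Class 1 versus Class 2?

124.73

State Income Tax (Class 1): taxable = 3,846.00 − 3×130.00 = 3,456.00
  74.60 + 11.43% × (3,456.00 − 2,000.00) = 74.60 + 11.43% × 1,456.00 = 241.02
State Income Tax (Class 2): taxable = 3,846.00 − 3×130.00 = 3,456.00
  287.25 + 22.05% × (3,456.00 − 3,100.00) = 287.25 + 22.05% × 356.00 = 365.75
Difference: |241.02 − 365.75| = 124.73 (higher under Class 2)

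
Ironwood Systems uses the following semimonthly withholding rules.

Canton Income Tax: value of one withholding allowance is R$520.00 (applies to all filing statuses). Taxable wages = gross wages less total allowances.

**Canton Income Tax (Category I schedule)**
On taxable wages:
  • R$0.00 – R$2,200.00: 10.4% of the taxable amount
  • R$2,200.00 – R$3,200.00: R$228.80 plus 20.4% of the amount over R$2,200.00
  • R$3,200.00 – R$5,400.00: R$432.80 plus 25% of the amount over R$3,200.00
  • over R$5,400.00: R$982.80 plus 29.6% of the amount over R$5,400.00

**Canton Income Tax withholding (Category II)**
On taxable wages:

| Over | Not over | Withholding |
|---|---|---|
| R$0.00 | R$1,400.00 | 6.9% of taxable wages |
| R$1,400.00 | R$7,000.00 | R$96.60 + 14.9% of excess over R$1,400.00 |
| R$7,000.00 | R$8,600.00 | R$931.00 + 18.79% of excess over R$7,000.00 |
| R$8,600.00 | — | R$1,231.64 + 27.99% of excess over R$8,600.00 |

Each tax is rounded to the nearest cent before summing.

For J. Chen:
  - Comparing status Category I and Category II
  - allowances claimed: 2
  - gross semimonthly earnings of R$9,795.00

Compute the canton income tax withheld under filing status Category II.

Canton Income Tax (Category II): taxable = R$9,795.00 − 2×R$520.00 = R$8,755.00
  R$1,231.64 + 27.99% × (R$8,755.00 − R$8,600.00) = R$1,231.64 + 27.99% × R$155.00 = R$1,275.02

R$1,275.02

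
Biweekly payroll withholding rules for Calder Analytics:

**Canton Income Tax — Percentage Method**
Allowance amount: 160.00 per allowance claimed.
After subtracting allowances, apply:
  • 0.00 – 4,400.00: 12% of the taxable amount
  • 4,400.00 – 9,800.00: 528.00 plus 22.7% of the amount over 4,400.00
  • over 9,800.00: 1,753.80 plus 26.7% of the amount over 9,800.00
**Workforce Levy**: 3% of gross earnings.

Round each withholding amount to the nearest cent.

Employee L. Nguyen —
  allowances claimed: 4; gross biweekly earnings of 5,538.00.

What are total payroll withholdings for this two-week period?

807.19

Canton Income Tax: taxable = 5,538.00 − 4×160.00 = 4,898.00
  528.00 + 22.7% × (4,898.00 − 4,400.00) = 528.00 + 22.7% × 498.00 = 641.05
Workforce Levy: 3% × 5,538.00 = 166.14
Total: 641.05 + 166.14 = 807.19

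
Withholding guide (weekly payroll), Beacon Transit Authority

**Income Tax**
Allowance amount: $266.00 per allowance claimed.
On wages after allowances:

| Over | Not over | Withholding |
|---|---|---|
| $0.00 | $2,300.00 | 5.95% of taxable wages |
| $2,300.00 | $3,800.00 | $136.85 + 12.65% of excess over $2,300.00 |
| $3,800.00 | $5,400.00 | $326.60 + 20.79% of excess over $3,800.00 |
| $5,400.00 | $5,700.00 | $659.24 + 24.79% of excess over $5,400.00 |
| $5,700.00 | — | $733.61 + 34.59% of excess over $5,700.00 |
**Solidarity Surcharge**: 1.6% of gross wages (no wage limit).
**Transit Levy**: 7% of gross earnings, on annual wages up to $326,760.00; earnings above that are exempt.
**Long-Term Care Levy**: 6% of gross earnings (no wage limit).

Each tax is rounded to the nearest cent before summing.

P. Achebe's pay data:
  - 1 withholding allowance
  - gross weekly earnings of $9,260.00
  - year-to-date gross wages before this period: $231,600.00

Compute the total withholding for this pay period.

Income Tax: taxable = $9,260.00 − 1×$266.00 = $8,994.00
  $733.61 + 34.59% × ($8,994.00 − $5,700.00) = $733.61 + 34.59% × $3,294.00 = $1,873.00
Solidarity Surcharge: 1.6% × $9,260.00 = $148.16
Transit Levy: 7% × $9,260.00 = $648.20
Long-Term Care Levy: 6% × $9,260.00 = $555.60
Total: $1,873.00 + $148.16 + $648.20 + $555.60 = $3,224.96

$3,224.96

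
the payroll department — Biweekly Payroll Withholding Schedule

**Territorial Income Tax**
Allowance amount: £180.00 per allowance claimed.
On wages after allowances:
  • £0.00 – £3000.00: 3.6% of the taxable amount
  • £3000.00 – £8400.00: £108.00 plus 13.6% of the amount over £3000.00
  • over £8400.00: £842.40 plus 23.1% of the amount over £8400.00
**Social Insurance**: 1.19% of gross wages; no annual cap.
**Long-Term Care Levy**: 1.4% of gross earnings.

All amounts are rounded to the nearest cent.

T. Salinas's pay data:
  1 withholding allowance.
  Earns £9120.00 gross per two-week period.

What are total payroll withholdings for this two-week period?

Territorial Income Tax: taxable = £9120.00 − 1×£180.00 = £8940.00
  £842.40 + 23.1% × (£8940.00 − £8400.00) = £842.40 + 23.1% × £540.00 = £967.14
Social Insurance: 1.19% × £9120.00 = £108.53
Long-Term Care Levy: 1.4% × £9120.00 = £127.68
Total: £967.14 + £108.53 + £127.68 = £1203.35

£1203.35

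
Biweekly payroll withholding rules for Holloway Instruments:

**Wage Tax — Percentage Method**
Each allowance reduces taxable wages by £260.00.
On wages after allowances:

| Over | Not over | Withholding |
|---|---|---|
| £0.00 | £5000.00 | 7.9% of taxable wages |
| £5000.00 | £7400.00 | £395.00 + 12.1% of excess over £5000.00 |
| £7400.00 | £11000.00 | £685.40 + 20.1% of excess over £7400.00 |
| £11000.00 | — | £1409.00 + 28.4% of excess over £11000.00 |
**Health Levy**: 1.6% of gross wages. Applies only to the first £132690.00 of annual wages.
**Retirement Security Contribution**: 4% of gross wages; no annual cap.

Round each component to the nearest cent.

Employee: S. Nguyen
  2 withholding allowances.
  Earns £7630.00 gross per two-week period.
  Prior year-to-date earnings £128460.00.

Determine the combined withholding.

Wage Tax: taxable = £7630.00 − 2×£260.00 = £7110.00
  £395.00 + 12.1% × (£7110.00 − £5000.00) = £395.00 + 12.1% × £2110.00 = £650.31
Health Levy: cap £132690.00 − YTD £128460.00 = £4230.00 subject; 1.6% × £4230.00 = £67.68
Retirement Security Contribution: 4% × £7630.00 = £305.20
Total: £650.31 + £67.68 + £305.20 = £1023.19

£1023.19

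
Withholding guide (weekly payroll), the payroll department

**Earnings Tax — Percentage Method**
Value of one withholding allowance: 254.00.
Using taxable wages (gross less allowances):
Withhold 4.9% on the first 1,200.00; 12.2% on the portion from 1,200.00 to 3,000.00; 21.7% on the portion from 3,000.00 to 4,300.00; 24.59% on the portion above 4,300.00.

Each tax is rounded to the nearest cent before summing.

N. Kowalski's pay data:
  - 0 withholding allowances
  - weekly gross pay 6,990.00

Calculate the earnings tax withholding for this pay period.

Earnings Tax: taxable = 6,990.00
  560.50 + 24.59% × (6,990.00 − 4,300.00) = 560.50 + 24.59% × 2,690.00 = 1,221.97

1,221.97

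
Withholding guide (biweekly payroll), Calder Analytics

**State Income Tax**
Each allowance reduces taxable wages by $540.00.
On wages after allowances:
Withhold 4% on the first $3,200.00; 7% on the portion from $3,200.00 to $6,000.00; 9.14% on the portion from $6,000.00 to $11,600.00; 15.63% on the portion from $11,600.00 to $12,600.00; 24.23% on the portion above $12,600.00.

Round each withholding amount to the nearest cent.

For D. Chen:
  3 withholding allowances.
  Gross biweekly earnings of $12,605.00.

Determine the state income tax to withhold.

$779.63

State Income Tax: taxable = $12,605.00 − 3×$540.00 = $10,985.00
  $324.00 + 9.14% × ($10,985.00 − $6,000.00) = $324.00 + 9.14% × $4,985.00 = $779.63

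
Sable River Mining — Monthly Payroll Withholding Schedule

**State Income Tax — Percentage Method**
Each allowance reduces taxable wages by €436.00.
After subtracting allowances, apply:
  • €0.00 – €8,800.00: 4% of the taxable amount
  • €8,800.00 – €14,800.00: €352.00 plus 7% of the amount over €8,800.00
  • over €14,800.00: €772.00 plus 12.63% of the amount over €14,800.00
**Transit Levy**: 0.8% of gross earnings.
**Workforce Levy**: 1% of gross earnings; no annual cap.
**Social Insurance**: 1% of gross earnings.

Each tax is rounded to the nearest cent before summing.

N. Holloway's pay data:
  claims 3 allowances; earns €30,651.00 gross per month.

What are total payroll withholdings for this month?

€3,467.01

State Income Tax: taxable = €30,651.00 − 3×€436.00 = €29,343.00
  €772.00 + 12.63% × (€29,343.00 − €14,800.00) = €772.00 + 12.63% × €14,543.00 = €2,608.78
Transit Levy: 0.8% × €30,651.00 = €245.21
Workforce Levy: 1% × €30,651.00 = €306.51
Social Insurance: 1% × €30,651.00 = €306.51
Total: €2,608.78 + €245.21 + €306.51 + €306.51 = €3,467.01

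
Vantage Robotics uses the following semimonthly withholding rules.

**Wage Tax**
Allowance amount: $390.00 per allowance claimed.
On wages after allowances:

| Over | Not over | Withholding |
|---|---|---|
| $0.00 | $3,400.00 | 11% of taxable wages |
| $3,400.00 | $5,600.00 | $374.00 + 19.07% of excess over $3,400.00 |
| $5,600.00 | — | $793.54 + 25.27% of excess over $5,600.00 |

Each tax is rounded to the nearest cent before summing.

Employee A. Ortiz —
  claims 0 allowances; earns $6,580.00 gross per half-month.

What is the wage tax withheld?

$1,041.19

Wage Tax: taxable = $6,580.00
  $793.54 + 25.27% × ($6,580.00 − $5,600.00) = $793.54 + 25.27% × $980.00 = $1,041.19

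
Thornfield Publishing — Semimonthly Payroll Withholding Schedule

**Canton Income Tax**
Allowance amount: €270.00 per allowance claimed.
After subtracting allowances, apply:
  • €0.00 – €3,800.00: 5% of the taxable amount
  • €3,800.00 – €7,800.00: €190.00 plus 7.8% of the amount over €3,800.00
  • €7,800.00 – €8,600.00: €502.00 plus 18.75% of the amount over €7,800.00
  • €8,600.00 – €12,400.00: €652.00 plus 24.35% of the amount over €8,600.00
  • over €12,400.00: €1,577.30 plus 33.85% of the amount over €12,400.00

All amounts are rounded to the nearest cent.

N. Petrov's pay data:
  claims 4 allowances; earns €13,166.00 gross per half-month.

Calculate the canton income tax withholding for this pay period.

€1,500.84

Canton Income Tax: taxable = €13,166.00 − 4×€270.00 = €12,086.00
  €652.00 + 24.35% × (€12,086.00 − €8,600.00) = €652.00 + 24.35% × €3,486.00 = €1,500.84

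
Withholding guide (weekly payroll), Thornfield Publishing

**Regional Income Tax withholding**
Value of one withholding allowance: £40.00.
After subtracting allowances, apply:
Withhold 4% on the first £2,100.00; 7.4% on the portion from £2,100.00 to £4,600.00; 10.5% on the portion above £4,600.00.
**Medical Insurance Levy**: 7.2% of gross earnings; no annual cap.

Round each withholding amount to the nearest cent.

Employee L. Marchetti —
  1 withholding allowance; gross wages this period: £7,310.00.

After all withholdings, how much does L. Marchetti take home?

£6,234.33

Regional Income Tax: taxable = £7,310.00 − 1×£40.00 = £7,270.00
  £269.00 + 10.5% × (£7,270.00 − £4,600.00) = £269.00 + 10.5% × £2,670.00 = £549.35
Medical Insurance Levy: 7.2% × £7,310.00 = £526.32
Total withheld: £549.35 + £526.32 = £1,075.67
Net pay: £7,310.00 − £1,075.67 = £6,234.33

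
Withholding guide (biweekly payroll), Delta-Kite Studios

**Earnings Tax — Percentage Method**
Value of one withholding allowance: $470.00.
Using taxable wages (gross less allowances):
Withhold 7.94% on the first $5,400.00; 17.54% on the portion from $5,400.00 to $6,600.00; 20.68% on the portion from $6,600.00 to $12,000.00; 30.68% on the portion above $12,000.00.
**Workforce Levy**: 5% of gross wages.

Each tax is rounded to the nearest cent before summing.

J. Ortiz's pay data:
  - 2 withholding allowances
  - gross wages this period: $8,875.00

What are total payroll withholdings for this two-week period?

$1,359.07

Earnings Tax: taxable = $8,875.00 − 2×$470.00 = $7,935.00
  $639.24 + 20.68% × ($7,935.00 − $6,600.00) = $639.24 + 20.68% × $1,335.00 = $915.32
Workforce Levy: 5% × $8,875.00 = $443.75
Total: $915.32 + $443.75 = $1,359.07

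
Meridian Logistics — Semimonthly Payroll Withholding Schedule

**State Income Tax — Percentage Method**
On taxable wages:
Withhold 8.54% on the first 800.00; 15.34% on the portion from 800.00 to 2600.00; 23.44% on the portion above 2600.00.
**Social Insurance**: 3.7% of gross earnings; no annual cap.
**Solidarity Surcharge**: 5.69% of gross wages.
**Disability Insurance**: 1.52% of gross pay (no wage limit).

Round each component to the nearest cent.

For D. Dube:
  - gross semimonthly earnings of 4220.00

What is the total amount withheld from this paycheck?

1184.57

State Income Tax: taxable = 4220.00
  344.44 + 23.44% × (4220.00 − 2600.00) = 344.44 + 23.44% × 1620.00 = 724.17
Social Insurance: 3.7% × 4220.00 = 156.14
Solidarity Surcharge: 5.69% × 4220.00 = 240.12
Disability Insurance: 1.52% × 4220.00 = 64.14
Total: 724.17 + 156.14 + 240.12 + 64.14 = 1184.57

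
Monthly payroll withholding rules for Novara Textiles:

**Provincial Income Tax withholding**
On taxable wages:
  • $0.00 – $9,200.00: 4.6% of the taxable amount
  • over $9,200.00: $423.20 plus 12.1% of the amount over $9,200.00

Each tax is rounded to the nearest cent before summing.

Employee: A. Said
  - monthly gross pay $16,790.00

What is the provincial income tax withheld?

Provincial Income Tax: taxable = $16,790.00
  $423.20 + 12.1% × ($16,790.00 − $9,200.00) = $423.20 + 12.1% × $7,590.00 = $1,341.59

$1,341.59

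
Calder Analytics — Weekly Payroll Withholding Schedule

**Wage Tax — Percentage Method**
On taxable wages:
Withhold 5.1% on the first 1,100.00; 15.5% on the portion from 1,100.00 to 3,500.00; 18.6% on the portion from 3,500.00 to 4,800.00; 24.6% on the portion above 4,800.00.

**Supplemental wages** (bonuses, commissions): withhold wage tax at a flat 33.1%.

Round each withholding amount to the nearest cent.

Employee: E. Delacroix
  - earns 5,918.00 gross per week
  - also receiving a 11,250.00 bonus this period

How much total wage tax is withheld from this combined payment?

Wage Tax: taxable = 5,918.00
  669.90 + 24.6% × (5,918.00 − 4,800.00) = 669.90 + 24.6% × 1,118.00 = 944.93
Supplemental (33.1% flat on bonus): 33.1% × 11,250.00 = 3,723.75
Total wage tax: 944.93 + 3,723.75 = 4,668.68

4,668.68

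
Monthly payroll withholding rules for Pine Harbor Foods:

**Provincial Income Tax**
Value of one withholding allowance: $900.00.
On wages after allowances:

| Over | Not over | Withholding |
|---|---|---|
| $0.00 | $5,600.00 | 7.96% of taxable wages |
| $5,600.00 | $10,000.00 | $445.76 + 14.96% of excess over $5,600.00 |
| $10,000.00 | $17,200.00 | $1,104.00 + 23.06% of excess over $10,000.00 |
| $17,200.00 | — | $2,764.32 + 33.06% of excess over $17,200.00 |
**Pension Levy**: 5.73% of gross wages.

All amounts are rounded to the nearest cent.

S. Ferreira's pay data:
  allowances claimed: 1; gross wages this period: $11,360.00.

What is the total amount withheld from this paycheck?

$1,861.01

Provincial Income Tax: taxable = $11,360.00 − 1×$900.00 = $10,460.00
  $1,104.00 + 23.06% × ($10,460.00 − $10,000.00) = $1,104.00 + 23.06% × $460.00 = $1,210.08
Pension Levy: 5.73% × $11,360.00 = $650.93
Total: $1,210.08 + $650.93 = $1,861.01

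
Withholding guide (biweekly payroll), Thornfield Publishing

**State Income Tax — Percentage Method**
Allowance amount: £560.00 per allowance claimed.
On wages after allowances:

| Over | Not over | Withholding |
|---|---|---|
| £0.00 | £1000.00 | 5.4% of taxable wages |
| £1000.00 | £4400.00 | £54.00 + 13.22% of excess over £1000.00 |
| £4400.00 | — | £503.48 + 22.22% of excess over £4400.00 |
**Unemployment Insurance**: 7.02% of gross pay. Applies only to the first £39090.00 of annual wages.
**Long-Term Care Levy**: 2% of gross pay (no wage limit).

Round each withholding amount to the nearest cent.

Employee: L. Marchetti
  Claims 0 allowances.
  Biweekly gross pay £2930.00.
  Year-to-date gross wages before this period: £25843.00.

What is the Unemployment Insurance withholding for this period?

£205.69

Unemployment Insurance: 7.02% × £2930.00 = £205.69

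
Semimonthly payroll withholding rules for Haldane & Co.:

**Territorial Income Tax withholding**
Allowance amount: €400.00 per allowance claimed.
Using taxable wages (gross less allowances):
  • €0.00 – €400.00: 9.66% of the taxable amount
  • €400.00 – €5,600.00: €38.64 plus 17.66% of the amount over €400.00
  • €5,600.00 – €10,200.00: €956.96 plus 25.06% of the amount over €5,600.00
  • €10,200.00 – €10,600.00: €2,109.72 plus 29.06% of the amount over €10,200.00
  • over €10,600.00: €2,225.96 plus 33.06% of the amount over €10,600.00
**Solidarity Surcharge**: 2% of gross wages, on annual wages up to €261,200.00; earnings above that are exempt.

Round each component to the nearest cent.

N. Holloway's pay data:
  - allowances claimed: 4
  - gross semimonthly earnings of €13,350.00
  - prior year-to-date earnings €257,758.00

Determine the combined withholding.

€2,674.99

Territorial Income Tax: taxable = €13,350.00 − 4×€400.00 = €11,750.00
  €2,225.96 + 33.06% × (€11,750.00 − €10,600.00) = €2,225.96 + 33.06% × €1,150.00 = €2,606.15
Solidarity Surcharge: cap €261,200.00 − YTD €257,758.00 = €3,442.00 subject; 2% × €3,442.00 = €68.84
Total: €2,606.15 + €68.84 = €2,674.99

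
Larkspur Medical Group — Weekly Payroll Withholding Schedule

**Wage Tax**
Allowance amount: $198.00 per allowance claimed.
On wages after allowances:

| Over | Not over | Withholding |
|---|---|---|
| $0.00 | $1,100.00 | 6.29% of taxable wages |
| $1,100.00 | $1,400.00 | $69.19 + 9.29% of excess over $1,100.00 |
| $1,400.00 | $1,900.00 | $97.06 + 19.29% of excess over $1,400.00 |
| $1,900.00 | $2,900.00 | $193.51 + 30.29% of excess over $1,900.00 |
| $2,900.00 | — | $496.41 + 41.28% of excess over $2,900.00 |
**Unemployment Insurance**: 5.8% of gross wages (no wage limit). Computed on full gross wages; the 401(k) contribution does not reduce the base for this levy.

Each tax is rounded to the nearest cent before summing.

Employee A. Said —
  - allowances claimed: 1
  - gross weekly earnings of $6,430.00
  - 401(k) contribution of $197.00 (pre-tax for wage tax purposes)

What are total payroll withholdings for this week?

Wage Tax: taxable = $6,430.00 − $197.00 − 1×$198.00 = $6,035.00
  $496.41 + 41.28% × ($6,035.00 − $2,900.00) = $496.41 + 41.28% × $3,135.00 = $1,790.54
Unemployment Insurance: 5.8% × $6,430.00 = $372.94
Total: $1,790.54 + $372.94 = $2,163.48

$2,163.48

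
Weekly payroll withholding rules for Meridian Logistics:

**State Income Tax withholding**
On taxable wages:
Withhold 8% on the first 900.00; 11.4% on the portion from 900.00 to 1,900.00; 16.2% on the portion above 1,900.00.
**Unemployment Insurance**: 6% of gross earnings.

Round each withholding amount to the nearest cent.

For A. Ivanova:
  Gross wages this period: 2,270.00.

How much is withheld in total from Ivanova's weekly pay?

382.14

State Income Tax: taxable = 2,270.00
  186.00 + 16.2% × (2,270.00 − 1,900.00) = 186.00 + 16.2% × 370.00 = 245.94
Unemployment Insurance: 6% × 2,270.00 = 136.20
Total: 245.94 + 136.20 = 382.14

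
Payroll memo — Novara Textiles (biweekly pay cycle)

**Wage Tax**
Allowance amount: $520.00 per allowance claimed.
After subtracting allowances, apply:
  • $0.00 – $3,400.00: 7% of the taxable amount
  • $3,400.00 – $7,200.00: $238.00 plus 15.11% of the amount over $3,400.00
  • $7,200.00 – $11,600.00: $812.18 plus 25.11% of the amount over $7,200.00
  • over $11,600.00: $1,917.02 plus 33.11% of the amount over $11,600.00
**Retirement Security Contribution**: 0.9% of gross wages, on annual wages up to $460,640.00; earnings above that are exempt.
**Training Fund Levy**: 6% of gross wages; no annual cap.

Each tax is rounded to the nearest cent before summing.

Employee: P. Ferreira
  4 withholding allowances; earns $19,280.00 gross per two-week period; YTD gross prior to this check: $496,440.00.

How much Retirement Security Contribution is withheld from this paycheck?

$0.00

Retirement Security Contribution: YTD $496,440.00 ≥ cap $460,640.00 → $0.00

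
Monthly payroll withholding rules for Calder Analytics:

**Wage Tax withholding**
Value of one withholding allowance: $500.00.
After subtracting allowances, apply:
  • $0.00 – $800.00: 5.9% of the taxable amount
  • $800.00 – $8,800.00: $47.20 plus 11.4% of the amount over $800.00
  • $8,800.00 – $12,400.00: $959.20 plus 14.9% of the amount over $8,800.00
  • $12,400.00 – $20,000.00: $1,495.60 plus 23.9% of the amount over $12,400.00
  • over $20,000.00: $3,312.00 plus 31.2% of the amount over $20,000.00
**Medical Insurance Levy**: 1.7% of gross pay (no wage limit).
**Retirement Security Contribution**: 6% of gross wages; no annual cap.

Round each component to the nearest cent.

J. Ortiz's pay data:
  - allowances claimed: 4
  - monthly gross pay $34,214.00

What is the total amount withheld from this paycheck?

$9,757.25

Wage Tax: taxable = $34,214.00 − 4×$500.00 = $32,214.00
  $3,312.00 + 31.2% × ($32,214.00 − $20,000.00) = $3,312.00 + 31.2% × $12,214.00 = $7,122.77
Medical Insurance Levy: 1.7% × $34,214.00 = $581.64
Retirement Security Contribution: 6% × $34,214.00 = $2,052.84
Total: $7,122.77 + $581.64 + $2,052.84 = $9,757.25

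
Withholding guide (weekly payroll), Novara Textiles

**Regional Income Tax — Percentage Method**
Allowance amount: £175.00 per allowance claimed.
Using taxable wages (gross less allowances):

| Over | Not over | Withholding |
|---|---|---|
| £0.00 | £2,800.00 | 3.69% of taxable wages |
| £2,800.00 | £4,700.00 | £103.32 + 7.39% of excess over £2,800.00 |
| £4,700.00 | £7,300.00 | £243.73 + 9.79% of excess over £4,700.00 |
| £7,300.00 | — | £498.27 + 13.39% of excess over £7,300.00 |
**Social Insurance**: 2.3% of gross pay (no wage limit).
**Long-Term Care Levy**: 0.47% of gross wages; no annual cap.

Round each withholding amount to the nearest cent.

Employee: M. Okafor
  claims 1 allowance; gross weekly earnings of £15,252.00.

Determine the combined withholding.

£1,962.09

Regional Income Tax: taxable = £15,252.00 − 1×£175.00 = £15,077.00
  £498.27 + 13.39% × (£15,077.00 − £7,300.00) = £498.27 + 13.39% × £7,777.00 = £1,539.61
Social Insurance: 2.3% × £15,252.00 = £350.80
Long-Term Care Levy: 0.47% × £15,252.00 = £71.68
Total: £1,539.61 + £350.80 + £71.68 = £1,962.09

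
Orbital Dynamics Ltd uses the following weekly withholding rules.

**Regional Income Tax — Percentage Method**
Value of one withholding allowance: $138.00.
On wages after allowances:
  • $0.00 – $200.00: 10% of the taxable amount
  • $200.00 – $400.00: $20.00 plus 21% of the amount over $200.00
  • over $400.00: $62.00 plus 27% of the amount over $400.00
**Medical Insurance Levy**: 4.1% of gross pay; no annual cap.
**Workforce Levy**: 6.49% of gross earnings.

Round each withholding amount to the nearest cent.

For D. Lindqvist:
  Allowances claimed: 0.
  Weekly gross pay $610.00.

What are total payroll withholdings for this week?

Regional Income Tax: taxable = $610.00
  $62.00 + 27% × ($610.00 − $400.00) = $62.00 + 27% × $210.00 = $118.70
Medical Insurance Levy: 4.1% × $610.00 = $25.01
Workforce Levy: 6.49% × $610.00 = $39.59
Total: $118.70 + $25.01 + $39.59 = $183.30

$183.30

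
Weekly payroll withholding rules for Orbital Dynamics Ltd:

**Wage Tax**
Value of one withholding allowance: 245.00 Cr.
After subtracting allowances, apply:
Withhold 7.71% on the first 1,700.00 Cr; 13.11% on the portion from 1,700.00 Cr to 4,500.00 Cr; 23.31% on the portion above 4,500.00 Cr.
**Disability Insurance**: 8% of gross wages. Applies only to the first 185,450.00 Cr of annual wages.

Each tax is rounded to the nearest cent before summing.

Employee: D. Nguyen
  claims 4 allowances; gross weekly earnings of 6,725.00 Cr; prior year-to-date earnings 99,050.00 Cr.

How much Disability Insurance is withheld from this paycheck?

Disability Insurance: 8% × 6,725.00 Cr = 538.00 Cr

538.00 Cr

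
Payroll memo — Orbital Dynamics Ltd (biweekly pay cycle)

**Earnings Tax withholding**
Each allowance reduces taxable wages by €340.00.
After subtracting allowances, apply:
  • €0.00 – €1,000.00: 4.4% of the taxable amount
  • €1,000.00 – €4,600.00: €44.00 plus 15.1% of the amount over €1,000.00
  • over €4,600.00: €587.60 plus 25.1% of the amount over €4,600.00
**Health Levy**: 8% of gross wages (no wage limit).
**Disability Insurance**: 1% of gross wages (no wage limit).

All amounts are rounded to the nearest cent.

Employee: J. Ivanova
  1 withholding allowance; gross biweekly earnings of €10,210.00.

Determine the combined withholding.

€2,829.27

Earnings Tax: taxable = €10,210.00 − 1×€340.00 = €9,870.00
  €587.60 + 25.1% × (€9,870.00 − €4,600.00) = €587.60 + 25.1% × €5,270.00 = €1,910.37
Health Levy: 8% × €10,210.00 = €816.80
Disability Insurance: 1% × €10,210.00 = €102.10
Total: €1,910.37 + €816.80 + €102.10 = €2,829.27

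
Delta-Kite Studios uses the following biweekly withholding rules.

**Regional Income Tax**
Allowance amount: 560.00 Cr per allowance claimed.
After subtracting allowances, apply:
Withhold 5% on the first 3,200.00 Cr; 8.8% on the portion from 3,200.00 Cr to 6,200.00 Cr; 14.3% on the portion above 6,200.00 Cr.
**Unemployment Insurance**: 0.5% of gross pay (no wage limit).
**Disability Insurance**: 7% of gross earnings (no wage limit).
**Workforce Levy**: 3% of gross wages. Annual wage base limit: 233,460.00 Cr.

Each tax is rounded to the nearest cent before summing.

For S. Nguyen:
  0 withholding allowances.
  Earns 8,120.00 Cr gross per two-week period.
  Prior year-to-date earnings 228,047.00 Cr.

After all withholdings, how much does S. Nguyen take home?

6,650.05 Cr

Regional Income Tax: taxable = 8,120.00 Cr
  424.00 Cr + 14.3% × (8,120.00 Cr − 6,200.00 Cr) = 424.00 Cr + 14.3% × 1,920.00 Cr = 698.56 Cr
Unemployment Insurance: 0.5% × 8,120.00 Cr = 40.60 Cr
Disability Insurance: 7% × 8,120.00 Cr = 568.40 Cr
Workforce Levy: cap 233,460.00 Cr − YTD 228,047.00 Cr = 5,413.00 Cr subject; 3% × 5,413.00 Cr = 162.39 Cr
Total withheld: 698.56 Cr + 40.60 Cr + 568.40 Cr + 162.39 Cr = 1,469.95 Cr
Net pay: 8,120.00 Cr − 1,469.95 Cr = 6,650.05 Cr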